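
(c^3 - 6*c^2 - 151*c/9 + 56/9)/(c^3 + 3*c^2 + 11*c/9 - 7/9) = (c - 8)/(c + 1)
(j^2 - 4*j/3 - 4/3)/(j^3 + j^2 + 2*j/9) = 3*(j - 2)/(j*(3*j + 1))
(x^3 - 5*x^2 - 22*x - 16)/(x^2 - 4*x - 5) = (x^2 - 6*x - 16)/(x - 5)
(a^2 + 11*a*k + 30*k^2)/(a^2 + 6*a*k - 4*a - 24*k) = (a + 5*k)/(a - 4)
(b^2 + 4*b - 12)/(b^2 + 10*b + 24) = (b - 2)/(b + 4)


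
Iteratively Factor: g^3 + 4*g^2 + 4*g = (g + 2)*(g^2 + 2*g) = g*(g + 2)*(g + 2)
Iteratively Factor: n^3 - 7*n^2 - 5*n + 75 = (n - 5)*(n^2 - 2*n - 15) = (n - 5)^2*(n + 3)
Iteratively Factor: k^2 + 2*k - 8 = (k + 4)*(k - 2)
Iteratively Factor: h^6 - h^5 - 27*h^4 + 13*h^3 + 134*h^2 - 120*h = (h - 5)*(h^5 + 4*h^4 - 7*h^3 - 22*h^2 + 24*h) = (h - 5)*(h - 2)*(h^4 + 6*h^3 + 5*h^2 - 12*h) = (h - 5)*(h - 2)*(h + 4)*(h^3 + 2*h^2 - 3*h) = (h - 5)*(h - 2)*(h + 3)*(h + 4)*(h^2 - h) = (h - 5)*(h - 2)*(h - 1)*(h + 3)*(h + 4)*(h)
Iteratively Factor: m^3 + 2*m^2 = (m)*(m^2 + 2*m) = m^2*(m + 2)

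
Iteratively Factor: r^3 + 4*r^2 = (r)*(r^2 + 4*r) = r*(r + 4)*(r)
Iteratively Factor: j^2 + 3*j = (j)*(j + 3)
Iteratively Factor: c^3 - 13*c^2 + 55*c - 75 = (c - 3)*(c^2 - 10*c + 25) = (c - 5)*(c - 3)*(c - 5)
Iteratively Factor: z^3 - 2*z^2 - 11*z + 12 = (z + 3)*(z^2 - 5*z + 4) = (z - 1)*(z + 3)*(z - 4)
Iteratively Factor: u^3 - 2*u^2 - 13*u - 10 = (u + 1)*(u^2 - 3*u - 10) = (u + 1)*(u + 2)*(u - 5)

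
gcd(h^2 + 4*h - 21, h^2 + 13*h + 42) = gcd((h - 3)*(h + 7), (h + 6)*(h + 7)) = h + 7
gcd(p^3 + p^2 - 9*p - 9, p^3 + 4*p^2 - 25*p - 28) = p + 1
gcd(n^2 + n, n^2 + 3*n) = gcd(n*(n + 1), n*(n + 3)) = n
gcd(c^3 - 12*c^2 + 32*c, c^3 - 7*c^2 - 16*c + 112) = c - 4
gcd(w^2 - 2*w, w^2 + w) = w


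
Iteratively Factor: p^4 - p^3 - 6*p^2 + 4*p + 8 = (p + 2)*(p^3 - 3*p^2 + 4) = (p - 2)*(p + 2)*(p^2 - p - 2) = (p - 2)^2*(p + 2)*(p + 1)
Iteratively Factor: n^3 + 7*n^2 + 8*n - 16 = (n + 4)*(n^2 + 3*n - 4) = (n - 1)*(n + 4)*(n + 4)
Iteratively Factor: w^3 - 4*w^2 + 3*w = (w - 3)*(w^2 - w) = w*(w - 3)*(w - 1)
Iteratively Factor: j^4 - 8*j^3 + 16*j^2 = (j)*(j^3 - 8*j^2 + 16*j) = j*(j - 4)*(j^2 - 4*j) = j*(j - 4)^2*(j)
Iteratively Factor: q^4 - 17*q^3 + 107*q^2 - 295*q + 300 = (q - 3)*(q^3 - 14*q^2 + 65*q - 100) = (q - 5)*(q - 3)*(q^2 - 9*q + 20) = (q - 5)*(q - 4)*(q - 3)*(q - 5)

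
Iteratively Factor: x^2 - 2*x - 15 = (x + 3)*(x - 5)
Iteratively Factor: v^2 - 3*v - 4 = (v + 1)*(v - 4)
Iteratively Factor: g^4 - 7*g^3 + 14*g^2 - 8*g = (g - 1)*(g^3 - 6*g^2 + 8*g) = (g - 2)*(g - 1)*(g^2 - 4*g) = g*(g - 2)*(g - 1)*(g - 4)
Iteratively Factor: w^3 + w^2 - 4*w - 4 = (w + 2)*(w^2 - w - 2) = (w + 1)*(w + 2)*(w - 2)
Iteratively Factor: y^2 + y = (y + 1)*(y)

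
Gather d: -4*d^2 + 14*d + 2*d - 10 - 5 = -4*d^2 + 16*d - 15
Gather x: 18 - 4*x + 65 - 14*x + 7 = 90 - 18*x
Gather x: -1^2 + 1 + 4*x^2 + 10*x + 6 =4*x^2 + 10*x + 6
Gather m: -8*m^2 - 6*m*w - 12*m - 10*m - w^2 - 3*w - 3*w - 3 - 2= -8*m^2 + m*(-6*w - 22) - w^2 - 6*w - 5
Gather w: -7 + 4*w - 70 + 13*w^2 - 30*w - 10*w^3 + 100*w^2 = -10*w^3 + 113*w^2 - 26*w - 77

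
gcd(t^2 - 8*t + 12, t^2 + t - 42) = t - 6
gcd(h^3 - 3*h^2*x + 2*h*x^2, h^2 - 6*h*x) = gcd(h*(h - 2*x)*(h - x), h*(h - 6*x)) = h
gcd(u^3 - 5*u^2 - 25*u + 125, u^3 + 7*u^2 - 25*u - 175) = u^2 - 25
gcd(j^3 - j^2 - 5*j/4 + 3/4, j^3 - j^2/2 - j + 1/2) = j^2 + j/2 - 1/2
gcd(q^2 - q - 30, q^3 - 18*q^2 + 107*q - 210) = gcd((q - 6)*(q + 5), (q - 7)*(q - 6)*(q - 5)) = q - 6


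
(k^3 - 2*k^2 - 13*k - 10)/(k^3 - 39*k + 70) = (k^2 + 3*k + 2)/(k^2 + 5*k - 14)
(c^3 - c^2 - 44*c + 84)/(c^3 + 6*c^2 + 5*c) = (c^3 - c^2 - 44*c + 84)/(c*(c^2 + 6*c + 5))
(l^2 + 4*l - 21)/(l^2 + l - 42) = (l - 3)/(l - 6)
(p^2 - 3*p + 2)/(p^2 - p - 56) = (-p^2 + 3*p - 2)/(-p^2 + p + 56)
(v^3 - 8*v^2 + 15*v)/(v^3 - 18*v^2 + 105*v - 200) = v*(v - 3)/(v^2 - 13*v + 40)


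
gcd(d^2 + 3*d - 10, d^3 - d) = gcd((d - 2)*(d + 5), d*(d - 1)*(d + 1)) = 1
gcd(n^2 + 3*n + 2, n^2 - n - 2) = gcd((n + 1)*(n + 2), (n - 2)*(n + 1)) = n + 1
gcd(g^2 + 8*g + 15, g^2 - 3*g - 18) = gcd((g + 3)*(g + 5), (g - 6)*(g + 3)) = g + 3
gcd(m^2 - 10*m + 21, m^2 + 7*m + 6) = 1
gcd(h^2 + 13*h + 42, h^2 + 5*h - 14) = h + 7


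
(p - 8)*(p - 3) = p^2 - 11*p + 24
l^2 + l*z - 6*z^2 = (l - 2*z)*(l + 3*z)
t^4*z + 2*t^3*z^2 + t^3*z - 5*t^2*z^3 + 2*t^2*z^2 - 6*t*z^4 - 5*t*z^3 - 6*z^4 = (t - 2*z)*(t + z)*(t + 3*z)*(t*z + z)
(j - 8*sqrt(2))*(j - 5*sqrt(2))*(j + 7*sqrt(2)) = j^3 - 6*sqrt(2)*j^2 - 102*j + 560*sqrt(2)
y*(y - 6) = y^2 - 6*y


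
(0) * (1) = 0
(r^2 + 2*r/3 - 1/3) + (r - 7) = r^2 + 5*r/3 - 22/3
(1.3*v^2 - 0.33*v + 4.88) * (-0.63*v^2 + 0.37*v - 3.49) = -0.819*v^4 + 0.6889*v^3 - 7.7335*v^2 + 2.9573*v - 17.0312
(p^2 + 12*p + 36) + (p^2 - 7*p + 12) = 2*p^2 + 5*p + 48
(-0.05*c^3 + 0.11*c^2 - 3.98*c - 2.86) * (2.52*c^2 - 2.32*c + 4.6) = -0.126*c^5 + 0.3932*c^4 - 10.5148*c^3 + 2.5324*c^2 - 11.6728*c - 13.156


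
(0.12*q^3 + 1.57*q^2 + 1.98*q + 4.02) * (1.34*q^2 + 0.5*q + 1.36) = 0.1608*q^5 + 2.1638*q^4 + 3.6014*q^3 + 8.512*q^2 + 4.7028*q + 5.4672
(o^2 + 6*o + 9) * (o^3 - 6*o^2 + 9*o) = o^5 - 18*o^3 + 81*o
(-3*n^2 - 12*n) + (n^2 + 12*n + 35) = 35 - 2*n^2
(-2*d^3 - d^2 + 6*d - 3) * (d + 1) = -2*d^4 - 3*d^3 + 5*d^2 + 3*d - 3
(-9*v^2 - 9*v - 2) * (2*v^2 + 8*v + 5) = -18*v^4 - 90*v^3 - 121*v^2 - 61*v - 10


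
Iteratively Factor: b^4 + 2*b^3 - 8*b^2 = (b + 4)*(b^3 - 2*b^2) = (b - 2)*(b + 4)*(b^2) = b*(b - 2)*(b + 4)*(b)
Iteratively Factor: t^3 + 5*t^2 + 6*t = (t + 2)*(t^2 + 3*t) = t*(t + 2)*(t + 3)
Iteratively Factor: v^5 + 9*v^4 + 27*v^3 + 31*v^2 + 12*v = (v + 3)*(v^4 + 6*v^3 + 9*v^2 + 4*v) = (v + 1)*(v + 3)*(v^3 + 5*v^2 + 4*v) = v*(v + 1)*(v + 3)*(v^2 + 5*v + 4) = v*(v + 1)*(v + 3)*(v + 4)*(v + 1)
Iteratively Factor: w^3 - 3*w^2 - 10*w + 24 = (w - 4)*(w^2 + w - 6) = (w - 4)*(w - 2)*(w + 3)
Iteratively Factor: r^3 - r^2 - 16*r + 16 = (r - 1)*(r^2 - 16) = (r - 1)*(r + 4)*(r - 4)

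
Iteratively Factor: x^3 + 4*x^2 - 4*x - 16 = (x - 2)*(x^2 + 6*x + 8) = (x - 2)*(x + 4)*(x + 2)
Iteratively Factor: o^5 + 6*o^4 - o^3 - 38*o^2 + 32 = (o + 1)*(o^4 + 5*o^3 - 6*o^2 - 32*o + 32) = (o - 2)*(o + 1)*(o^3 + 7*o^2 + 8*o - 16) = (o - 2)*(o + 1)*(o + 4)*(o^2 + 3*o - 4) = (o - 2)*(o + 1)*(o + 4)^2*(o - 1)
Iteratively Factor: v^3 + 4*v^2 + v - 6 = (v + 3)*(v^2 + v - 2) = (v - 1)*(v + 3)*(v + 2)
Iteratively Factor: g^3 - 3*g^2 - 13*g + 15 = (g + 3)*(g^2 - 6*g + 5) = (g - 5)*(g + 3)*(g - 1)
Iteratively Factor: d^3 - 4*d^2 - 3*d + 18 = (d - 3)*(d^2 - d - 6) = (d - 3)*(d + 2)*(d - 3)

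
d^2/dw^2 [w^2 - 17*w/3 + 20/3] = 2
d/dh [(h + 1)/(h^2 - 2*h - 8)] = (h^2 - 2*h - 2*(h - 1)*(h + 1) - 8)/(-h^2 + 2*h + 8)^2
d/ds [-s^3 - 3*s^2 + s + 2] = -3*s^2 - 6*s + 1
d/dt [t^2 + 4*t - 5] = 2*t + 4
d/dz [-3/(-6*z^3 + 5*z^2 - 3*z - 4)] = 3*(-18*z^2 + 10*z - 3)/(6*z^3 - 5*z^2 + 3*z + 4)^2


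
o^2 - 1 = (o - 1)*(o + 1)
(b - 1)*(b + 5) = b^2 + 4*b - 5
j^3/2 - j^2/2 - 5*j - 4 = (j/2 + 1/2)*(j - 4)*(j + 2)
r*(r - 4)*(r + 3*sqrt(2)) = r^3 - 4*r^2 + 3*sqrt(2)*r^2 - 12*sqrt(2)*r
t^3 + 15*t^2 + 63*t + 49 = (t + 1)*(t + 7)^2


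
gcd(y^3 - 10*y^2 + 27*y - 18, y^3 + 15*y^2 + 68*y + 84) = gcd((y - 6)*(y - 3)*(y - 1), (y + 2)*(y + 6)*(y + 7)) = 1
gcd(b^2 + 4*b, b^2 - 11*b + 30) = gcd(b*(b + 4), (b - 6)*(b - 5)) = 1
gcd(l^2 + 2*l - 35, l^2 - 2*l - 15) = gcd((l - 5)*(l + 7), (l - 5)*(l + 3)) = l - 5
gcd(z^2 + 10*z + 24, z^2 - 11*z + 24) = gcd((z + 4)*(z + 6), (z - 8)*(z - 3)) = 1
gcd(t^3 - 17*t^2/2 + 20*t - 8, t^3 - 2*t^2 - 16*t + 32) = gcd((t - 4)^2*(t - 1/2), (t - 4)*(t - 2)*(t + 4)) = t - 4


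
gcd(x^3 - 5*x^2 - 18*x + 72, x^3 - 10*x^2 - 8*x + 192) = x^2 - 2*x - 24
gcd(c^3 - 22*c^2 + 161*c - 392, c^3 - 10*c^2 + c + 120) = c - 8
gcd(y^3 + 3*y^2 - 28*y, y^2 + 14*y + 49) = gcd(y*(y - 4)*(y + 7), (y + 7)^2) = y + 7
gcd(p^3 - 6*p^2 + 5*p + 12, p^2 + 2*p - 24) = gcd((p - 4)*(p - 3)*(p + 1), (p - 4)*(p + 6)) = p - 4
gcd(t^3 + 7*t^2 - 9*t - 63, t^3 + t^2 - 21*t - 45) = t + 3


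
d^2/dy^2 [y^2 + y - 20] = 2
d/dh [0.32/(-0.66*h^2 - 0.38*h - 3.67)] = (0.4224*h + 0.1216)/(0.66*h^2 + 0.38*h + 3.67)^2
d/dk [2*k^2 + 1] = 4*k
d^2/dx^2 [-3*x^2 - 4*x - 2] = -6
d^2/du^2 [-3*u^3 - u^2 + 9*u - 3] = -18*u - 2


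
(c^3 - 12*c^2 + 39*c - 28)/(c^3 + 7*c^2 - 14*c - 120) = (c^2 - 8*c + 7)/(c^2 + 11*c + 30)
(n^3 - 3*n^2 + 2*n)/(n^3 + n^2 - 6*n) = (n - 1)/(n + 3)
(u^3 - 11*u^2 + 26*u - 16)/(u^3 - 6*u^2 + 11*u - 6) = (u - 8)/(u - 3)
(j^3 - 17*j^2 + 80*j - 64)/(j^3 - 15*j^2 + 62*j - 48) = (j - 8)/(j - 6)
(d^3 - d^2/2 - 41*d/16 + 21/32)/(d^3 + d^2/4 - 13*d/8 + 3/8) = (d - 7/4)/(d - 1)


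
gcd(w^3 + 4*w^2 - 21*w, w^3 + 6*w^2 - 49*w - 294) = w + 7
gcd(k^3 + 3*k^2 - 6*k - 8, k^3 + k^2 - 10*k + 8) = k^2 + 2*k - 8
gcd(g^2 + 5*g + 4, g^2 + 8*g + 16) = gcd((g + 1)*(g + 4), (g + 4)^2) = g + 4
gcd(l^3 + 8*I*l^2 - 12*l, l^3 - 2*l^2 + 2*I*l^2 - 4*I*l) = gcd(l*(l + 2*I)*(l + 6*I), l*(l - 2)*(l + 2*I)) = l^2 + 2*I*l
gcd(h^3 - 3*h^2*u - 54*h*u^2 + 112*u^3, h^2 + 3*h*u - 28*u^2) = h + 7*u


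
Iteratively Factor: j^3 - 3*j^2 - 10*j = (j)*(j^2 - 3*j - 10) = j*(j - 5)*(j + 2)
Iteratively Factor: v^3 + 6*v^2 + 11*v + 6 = (v + 1)*(v^2 + 5*v + 6) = (v + 1)*(v + 3)*(v + 2)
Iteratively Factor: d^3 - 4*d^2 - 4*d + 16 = (d + 2)*(d^2 - 6*d + 8) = (d - 2)*(d + 2)*(d - 4)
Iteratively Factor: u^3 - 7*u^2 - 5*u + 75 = (u + 3)*(u^2 - 10*u + 25) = (u - 5)*(u + 3)*(u - 5)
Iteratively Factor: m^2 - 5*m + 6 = (m - 2)*(m - 3)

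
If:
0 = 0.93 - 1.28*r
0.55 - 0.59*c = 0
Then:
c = 0.93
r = 0.73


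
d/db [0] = 0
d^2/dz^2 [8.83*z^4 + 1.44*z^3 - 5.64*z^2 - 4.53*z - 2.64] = 105.96*z^2 + 8.64*z - 11.28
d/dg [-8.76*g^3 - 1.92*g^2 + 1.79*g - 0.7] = -26.28*g^2 - 3.84*g + 1.79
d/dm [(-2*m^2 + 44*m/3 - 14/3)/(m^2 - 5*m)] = 14*(-m^2 + 2*m - 5)/(3*m^2*(m^2 - 10*m + 25))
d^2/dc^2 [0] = 0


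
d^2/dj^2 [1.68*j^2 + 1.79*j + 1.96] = 3.36000000000000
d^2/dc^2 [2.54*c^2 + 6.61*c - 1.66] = 5.08000000000000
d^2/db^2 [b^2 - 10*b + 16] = 2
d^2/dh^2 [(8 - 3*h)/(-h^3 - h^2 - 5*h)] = 2*(9*h^5 - 39*h^4 - 76*h^3 - 144*h^2 - 120*h - 200)/(h^3*(h^6 + 3*h^5 + 18*h^4 + 31*h^3 + 90*h^2 + 75*h + 125))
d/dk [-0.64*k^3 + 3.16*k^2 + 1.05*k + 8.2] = -1.92*k^2 + 6.32*k + 1.05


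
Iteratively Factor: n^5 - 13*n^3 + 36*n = (n)*(n^4 - 13*n^2 + 36) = n*(n - 3)*(n^3 + 3*n^2 - 4*n - 12) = n*(n - 3)*(n + 3)*(n^2 - 4) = n*(n - 3)*(n - 2)*(n + 3)*(n + 2)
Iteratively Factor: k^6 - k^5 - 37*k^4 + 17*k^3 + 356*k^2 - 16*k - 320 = (k - 1)*(k^5 - 37*k^3 - 20*k^2 + 336*k + 320) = (k - 1)*(k + 4)*(k^4 - 4*k^3 - 21*k^2 + 64*k + 80) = (k - 5)*(k - 1)*(k + 4)*(k^3 + k^2 - 16*k - 16) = (k - 5)*(k - 4)*(k - 1)*(k + 4)*(k^2 + 5*k + 4) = (k - 5)*(k - 4)*(k - 1)*(k + 4)^2*(k + 1)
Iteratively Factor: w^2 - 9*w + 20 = (w - 5)*(w - 4)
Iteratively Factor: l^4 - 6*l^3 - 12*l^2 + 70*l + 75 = (l - 5)*(l^3 - l^2 - 17*l - 15) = (l - 5)*(l + 1)*(l^2 - 2*l - 15) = (l - 5)^2*(l + 1)*(l + 3)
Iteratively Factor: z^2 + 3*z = (z)*(z + 3)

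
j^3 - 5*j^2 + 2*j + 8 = (j - 4)*(j - 2)*(j + 1)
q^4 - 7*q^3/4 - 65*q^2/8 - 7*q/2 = q*(q - 4)*(q + 1/2)*(q + 7/4)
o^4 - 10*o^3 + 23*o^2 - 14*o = o*(o - 7)*(o - 2)*(o - 1)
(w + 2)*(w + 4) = w^2 + 6*w + 8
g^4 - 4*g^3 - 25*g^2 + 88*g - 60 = (g - 6)*(g - 2)*(g - 1)*(g + 5)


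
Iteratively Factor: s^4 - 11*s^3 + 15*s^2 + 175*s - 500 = (s - 5)*(s^3 - 6*s^2 - 15*s + 100) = (s - 5)^2*(s^2 - s - 20) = (s - 5)^2*(s + 4)*(s - 5)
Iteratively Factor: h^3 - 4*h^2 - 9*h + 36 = (h - 4)*(h^2 - 9) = (h - 4)*(h - 3)*(h + 3)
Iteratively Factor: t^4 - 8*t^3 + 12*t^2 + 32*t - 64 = (t + 2)*(t^3 - 10*t^2 + 32*t - 32) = (t - 4)*(t + 2)*(t^2 - 6*t + 8) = (t - 4)^2*(t + 2)*(t - 2)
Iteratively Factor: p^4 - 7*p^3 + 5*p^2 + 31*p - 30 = (p - 5)*(p^3 - 2*p^2 - 5*p + 6) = (p - 5)*(p + 2)*(p^2 - 4*p + 3) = (p - 5)*(p - 3)*(p + 2)*(p - 1)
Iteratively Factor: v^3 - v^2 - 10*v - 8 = (v - 4)*(v^2 + 3*v + 2) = (v - 4)*(v + 2)*(v + 1)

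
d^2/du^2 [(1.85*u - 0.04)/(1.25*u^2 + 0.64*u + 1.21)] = ((1.85*u - 0.04)*(2.5*u + 0.64)*(5.0*u + 1.28) - (13.875*u + 2.268)*(1.25*u^2 + 0.64*u + 1.21))/(1.25*u^2 + 0.64*u + 1.21)^3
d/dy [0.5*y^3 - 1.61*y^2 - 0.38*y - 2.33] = 1.5*y^2 - 3.22*y - 0.38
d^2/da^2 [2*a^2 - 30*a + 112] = 4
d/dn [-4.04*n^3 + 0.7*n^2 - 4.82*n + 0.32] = -12.12*n^2 + 1.4*n - 4.82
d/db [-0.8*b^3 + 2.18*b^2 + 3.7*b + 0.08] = -2.4*b^2 + 4.36*b + 3.7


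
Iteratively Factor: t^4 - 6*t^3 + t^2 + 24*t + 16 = (t + 1)*(t^3 - 7*t^2 + 8*t + 16) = (t - 4)*(t + 1)*(t^2 - 3*t - 4) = (t - 4)^2*(t + 1)*(t + 1)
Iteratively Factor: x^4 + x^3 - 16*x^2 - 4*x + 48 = (x + 4)*(x^3 - 3*x^2 - 4*x + 12) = (x - 3)*(x + 4)*(x^2 - 4) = (x - 3)*(x + 2)*(x + 4)*(x - 2)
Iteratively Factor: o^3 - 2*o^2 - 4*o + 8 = (o - 2)*(o^2 - 4) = (o - 2)*(o + 2)*(o - 2)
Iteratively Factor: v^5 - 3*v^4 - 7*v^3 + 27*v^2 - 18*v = (v - 3)*(v^4 - 7*v^2 + 6*v) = (v - 3)*(v + 3)*(v^3 - 3*v^2 + 2*v) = v*(v - 3)*(v + 3)*(v^2 - 3*v + 2) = v*(v - 3)*(v - 1)*(v + 3)*(v - 2)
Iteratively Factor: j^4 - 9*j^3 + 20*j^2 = (j - 5)*(j^3 - 4*j^2) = (j - 5)*(j - 4)*(j^2) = j*(j - 5)*(j - 4)*(j)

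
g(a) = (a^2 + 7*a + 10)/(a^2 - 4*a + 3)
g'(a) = (4 - 2*a)*(a^2 + 7*a + 10)/(a^2 - 4*a + 3)^2 + (2*a + 7)/(a^2 - 4*a + 3) = (-11*a^2 - 14*a + 61)/(a^4 - 8*a^3 + 22*a^2 - 24*a + 9)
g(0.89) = 73.34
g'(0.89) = 739.31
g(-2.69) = -0.08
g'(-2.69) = 0.04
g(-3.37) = -0.08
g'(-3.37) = -0.02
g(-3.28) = -0.08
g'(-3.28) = -0.02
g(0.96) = 216.20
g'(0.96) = 5620.19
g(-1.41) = 0.20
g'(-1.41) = 0.52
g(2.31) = -34.86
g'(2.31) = -36.76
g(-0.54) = 1.19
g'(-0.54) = 2.20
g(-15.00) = 0.45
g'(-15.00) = -0.03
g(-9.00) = 0.23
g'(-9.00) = -0.05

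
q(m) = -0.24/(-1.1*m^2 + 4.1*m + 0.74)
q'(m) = -0.24*(2.2*m - 4.1)/(-1.1*m^2 + 4.1*m + 0.74)^2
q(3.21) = -0.09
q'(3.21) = -0.11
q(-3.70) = 0.01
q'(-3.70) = 0.00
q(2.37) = -0.06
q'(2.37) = -0.01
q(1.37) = -0.06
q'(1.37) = 0.01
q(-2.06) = 0.02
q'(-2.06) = 0.01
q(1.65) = -0.05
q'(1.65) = 0.01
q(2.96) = -0.07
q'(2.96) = -0.06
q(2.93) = -0.07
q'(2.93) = -0.05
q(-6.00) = 0.00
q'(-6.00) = 0.00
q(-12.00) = 0.00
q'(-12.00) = 0.00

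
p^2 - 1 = (p - 1)*(p + 1)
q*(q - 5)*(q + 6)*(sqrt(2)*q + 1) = sqrt(2)*q^4 + q^3 + sqrt(2)*q^3 - 30*sqrt(2)*q^2 + q^2 - 30*q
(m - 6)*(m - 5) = m^2 - 11*m + 30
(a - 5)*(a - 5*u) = a^2 - 5*a*u - 5*a + 25*u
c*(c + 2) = c^2 + 2*c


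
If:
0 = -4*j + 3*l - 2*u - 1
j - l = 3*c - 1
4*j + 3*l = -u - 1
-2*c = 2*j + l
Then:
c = 1/4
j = -1/4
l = 0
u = 0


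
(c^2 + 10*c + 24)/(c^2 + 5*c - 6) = (c + 4)/(c - 1)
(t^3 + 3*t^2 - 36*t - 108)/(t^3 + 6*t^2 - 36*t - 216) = (t + 3)/(t + 6)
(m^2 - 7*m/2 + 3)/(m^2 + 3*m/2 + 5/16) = 8*(2*m^2 - 7*m + 6)/(16*m^2 + 24*m + 5)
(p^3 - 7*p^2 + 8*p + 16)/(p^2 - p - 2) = (p^2 - 8*p + 16)/(p - 2)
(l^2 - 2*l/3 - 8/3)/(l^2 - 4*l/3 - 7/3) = (-3*l^2 + 2*l + 8)/(-3*l^2 + 4*l + 7)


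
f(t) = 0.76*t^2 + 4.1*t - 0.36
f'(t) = 1.52*t + 4.1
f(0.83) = 3.57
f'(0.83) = 5.36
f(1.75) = 9.14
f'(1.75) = 6.76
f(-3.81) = -4.95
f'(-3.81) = -1.69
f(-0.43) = -1.98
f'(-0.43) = 3.45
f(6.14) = 53.47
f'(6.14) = 13.43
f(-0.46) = -2.09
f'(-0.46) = 3.40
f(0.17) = 0.36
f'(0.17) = 4.36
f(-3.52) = -5.38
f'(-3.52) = -1.25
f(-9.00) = 24.30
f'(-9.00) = -9.58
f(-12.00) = 59.88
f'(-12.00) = -14.14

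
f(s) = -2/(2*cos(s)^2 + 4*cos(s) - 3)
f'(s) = -2*(4*sin(s)*cos(s) + 4*sin(s))/(2*cos(s)^2 + 4*cos(s) - 3)^2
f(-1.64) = 0.61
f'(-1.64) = 0.70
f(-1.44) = 0.82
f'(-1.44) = 1.50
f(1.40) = 0.88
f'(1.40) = -1.80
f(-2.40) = 0.41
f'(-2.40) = 0.06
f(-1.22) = 1.44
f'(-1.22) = 5.23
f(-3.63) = 0.40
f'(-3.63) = -0.02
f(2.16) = 0.43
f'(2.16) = -0.14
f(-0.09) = -0.67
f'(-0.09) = 0.16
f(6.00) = -0.75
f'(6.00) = 0.61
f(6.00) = -0.75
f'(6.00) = 0.61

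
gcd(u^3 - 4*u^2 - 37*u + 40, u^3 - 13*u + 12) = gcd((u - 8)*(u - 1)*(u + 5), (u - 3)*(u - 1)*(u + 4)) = u - 1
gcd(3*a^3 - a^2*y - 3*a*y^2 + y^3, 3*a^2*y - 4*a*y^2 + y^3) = 3*a^2 - 4*a*y + y^2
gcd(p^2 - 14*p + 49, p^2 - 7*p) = p - 7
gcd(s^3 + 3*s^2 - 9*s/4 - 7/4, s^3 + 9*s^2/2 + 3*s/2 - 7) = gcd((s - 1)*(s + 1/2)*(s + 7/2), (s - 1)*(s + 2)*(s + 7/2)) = s^2 + 5*s/2 - 7/2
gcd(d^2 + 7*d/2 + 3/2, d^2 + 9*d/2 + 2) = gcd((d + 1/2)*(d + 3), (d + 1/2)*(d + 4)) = d + 1/2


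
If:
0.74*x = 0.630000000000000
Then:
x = 0.85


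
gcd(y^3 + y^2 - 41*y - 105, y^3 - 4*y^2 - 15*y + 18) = y + 3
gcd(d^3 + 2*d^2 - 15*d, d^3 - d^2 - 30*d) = d^2 + 5*d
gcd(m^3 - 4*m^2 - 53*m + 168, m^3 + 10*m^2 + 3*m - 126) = m^2 + 4*m - 21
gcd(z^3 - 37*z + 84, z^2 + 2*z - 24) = z - 4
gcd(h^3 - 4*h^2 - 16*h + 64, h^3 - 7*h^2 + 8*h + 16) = h^2 - 8*h + 16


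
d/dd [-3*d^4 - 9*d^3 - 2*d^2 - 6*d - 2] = -12*d^3 - 27*d^2 - 4*d - 6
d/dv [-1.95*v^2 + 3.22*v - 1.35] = 3.22 - 3.9*v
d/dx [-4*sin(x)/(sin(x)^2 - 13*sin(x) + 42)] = 4*(sin(x)^2 - 42)*cos(x)/((sin(x) - 7)^2*(sin(x) - 6)^2)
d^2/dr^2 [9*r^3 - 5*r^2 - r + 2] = 54*r - 10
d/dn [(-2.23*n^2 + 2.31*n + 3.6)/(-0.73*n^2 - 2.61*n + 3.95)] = (7.5066*n^2 - 12.361*n + 18.5205)/(0.5329*n^4 + 3.8106*n^3 + 1.0451*n^2 - 20.619*n + 15.6025)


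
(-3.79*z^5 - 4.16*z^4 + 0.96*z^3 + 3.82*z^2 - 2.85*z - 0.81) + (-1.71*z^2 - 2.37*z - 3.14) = -3.79*z^5 - 4.16*z^4 + 0.96*z^3 + 2.11*z^2 - 5.22*z - 3.95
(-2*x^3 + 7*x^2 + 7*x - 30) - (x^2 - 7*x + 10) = -2*x^3 + 6*x^2 + 14*x - 40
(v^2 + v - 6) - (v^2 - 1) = v - 5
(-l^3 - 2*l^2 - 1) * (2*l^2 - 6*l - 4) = -2*l^5 + 2*l^4 + 16*l^3 + 6*l^2 + 6*l + 4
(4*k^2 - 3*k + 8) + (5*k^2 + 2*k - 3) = 9*k^2 - k + 5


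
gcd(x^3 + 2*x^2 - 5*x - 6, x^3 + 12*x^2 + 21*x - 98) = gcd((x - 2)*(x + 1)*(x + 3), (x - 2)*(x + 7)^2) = x - 2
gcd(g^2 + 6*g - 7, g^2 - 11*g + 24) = 1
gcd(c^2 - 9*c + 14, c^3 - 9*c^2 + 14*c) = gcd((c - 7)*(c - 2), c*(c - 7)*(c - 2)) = c^2 - 9*c + 14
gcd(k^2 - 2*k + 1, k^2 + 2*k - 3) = k - 1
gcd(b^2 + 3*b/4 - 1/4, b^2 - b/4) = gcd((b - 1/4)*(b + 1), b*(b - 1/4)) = b - 1/4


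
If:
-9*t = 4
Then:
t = -4/9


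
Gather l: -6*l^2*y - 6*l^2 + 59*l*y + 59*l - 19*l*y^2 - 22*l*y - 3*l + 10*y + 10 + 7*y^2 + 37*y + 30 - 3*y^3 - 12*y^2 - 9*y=l^2*(-6*y - 6) + l*(-19*y^2 + 37*y + 56) - 3*y^3 - 5*y^2 + 38*y + 40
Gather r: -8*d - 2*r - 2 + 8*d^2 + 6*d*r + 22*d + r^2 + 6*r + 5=8*d^2 + 14*d + r^2 + r*(6*d + 4) + 3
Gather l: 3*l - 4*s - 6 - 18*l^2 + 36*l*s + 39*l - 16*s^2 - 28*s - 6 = -18*l^2 + l*(36*s + 42) - 16*s^2 - 32*s - 12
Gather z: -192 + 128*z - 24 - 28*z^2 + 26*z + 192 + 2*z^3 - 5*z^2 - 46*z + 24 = 2*z^3 - 33*z^2 + 108*z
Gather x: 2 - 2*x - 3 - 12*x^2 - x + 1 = -12*x^2 - 3*x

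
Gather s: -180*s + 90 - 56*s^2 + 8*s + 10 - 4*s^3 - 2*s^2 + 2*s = -4*s^3 - 58*s^2 - 170*s + 100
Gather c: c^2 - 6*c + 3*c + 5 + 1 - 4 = c^2 - 3*c + 2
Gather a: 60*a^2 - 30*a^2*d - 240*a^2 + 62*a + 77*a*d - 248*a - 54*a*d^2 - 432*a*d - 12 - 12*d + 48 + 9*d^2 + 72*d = a^2*(-30*d - 180) + a*(-54*d^2 - 355*d - 186) + 9*d^2 + 60*d + 36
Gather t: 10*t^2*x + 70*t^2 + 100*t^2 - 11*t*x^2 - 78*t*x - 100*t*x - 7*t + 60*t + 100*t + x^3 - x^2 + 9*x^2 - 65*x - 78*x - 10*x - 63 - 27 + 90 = t^2*(10*x + 170) + t*(-11*x^2 - 178*x + 153) + x^3 + 8*x^2 - 153*x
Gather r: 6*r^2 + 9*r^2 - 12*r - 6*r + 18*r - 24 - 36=15*r^2 - 60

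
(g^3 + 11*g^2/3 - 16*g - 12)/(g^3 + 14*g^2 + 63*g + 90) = (g^2 - 7*g/3 - 2)/(g^2 + 8*g + 15)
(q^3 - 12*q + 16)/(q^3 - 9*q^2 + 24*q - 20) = (q + 4)/(q - 5)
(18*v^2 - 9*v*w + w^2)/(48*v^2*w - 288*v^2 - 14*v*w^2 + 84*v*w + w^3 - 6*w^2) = (3*v - w)/(8*v*w - 48*v - w^2 + 6*w)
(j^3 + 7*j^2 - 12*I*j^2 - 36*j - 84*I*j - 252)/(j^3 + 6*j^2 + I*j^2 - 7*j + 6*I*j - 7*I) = (j^2 - 12*I*j - 36)/(j^2 + j*(-1 + I) - I)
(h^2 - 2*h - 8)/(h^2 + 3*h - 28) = (h + 2)/(h + 7)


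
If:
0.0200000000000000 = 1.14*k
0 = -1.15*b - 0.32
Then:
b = -0.28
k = 0.02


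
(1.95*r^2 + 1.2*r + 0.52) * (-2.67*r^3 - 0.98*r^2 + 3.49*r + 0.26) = -5.2065*r^5 - 5.115*r^4 + 4.2411*r^3 + 4.1854*r^2 + 2.1268*r + 0.1352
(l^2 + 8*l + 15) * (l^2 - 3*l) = l^4 + 5*l^3 - 9*l^2 - 45*l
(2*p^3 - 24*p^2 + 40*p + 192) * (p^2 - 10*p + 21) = 2*p^5 - 44*p^4 + 322*p^3 - 712*p^2 - 1080*p + 4032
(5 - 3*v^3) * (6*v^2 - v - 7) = -18*v^5 + 3*v^4 + 21*v^3 + 30*v^2 - 5*v - 35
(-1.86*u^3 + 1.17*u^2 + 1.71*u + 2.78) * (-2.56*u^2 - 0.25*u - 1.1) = 4.7616*u^5 - 2.5302*u^4 - 2.6241*u^3 - 8.8313*u^2 - 2.576*u - 3.058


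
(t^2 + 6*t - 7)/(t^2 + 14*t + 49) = (t - 1)/(t + 7)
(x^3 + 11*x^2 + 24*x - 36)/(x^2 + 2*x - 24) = (x^2 + 5*x - 6)/(x - 4)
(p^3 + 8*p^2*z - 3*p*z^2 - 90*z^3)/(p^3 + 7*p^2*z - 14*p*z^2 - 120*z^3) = (-p + 3*z)/(-p + 4*z)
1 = 1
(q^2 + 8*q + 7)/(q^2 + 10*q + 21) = (q + 1)/(q + 3)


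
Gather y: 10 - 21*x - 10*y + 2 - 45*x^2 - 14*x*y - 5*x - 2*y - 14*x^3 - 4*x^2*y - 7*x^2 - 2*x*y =-14*x^3 - 52*x^2 - 26*x + y*(-4*x^2 - 16*x - 12) + 12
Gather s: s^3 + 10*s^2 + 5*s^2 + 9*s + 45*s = s^3 + 15*s^2 + 54*s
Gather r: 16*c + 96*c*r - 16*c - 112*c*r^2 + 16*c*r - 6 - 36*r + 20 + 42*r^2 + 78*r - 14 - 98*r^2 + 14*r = r^2*(-112*c - 56) + r*(112*c + 56)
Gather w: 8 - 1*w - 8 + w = 0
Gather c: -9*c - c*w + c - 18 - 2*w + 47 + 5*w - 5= c*(-w - 8) + 3*w + 24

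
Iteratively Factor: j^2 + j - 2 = (j + 2)*(j - 1)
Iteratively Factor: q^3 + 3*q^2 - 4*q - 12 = (q - 2)*(q^2 + 5*q + 6) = (q - 2)*(q + 2)*(q + 3)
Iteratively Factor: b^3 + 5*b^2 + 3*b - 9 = (b + 3)*(b^2 + 2*b - 3) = (b + 3)^2*(b - 1)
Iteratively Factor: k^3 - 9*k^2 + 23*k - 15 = (k - 3)*(k^2 - 6*k + 5) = (k - 5)*(k - 3)*(k - 1)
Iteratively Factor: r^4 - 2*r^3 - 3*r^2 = (r + 1)*(r^3 - 3*r^2) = (r - 3)*(r + 1)*(r^2) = r*(r - 3)*(r + 1)*(r)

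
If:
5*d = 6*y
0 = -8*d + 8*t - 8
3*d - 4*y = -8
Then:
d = 24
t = 25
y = 20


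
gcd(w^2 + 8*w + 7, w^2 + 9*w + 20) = 1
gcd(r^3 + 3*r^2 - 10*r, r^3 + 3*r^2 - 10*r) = r^3 + 3*r^2 - 10*r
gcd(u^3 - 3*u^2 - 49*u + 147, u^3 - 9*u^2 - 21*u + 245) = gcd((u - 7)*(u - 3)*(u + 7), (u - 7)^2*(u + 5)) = u - 7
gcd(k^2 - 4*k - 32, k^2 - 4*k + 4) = 1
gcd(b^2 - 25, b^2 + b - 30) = b - 5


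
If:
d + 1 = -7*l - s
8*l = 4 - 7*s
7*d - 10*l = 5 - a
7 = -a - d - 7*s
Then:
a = -2459/130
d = 317/130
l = -89/130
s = 88/65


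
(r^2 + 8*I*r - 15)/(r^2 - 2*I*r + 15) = (r + 5*I)/(r - 5*I)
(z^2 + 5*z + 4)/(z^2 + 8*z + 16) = (z + 1)/(z + 4)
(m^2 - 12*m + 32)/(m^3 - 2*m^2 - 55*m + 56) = (m - 4)/(m^2 + 6*m - 7)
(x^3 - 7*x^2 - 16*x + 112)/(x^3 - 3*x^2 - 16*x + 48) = (x - 7)/(x - 3)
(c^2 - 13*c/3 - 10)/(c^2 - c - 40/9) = 3*(c - 6)/(3*c - 8)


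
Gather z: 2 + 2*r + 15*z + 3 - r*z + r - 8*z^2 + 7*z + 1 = 3*r - 8*z^2 + z*(22 - r) + 6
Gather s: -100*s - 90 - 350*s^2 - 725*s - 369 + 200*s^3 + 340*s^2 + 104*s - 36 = 200*s^3 - 10*s^2 - 721*s - 495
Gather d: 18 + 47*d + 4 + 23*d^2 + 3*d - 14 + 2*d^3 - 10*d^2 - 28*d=2*d^3 + 13*d^2 + 22*d + 8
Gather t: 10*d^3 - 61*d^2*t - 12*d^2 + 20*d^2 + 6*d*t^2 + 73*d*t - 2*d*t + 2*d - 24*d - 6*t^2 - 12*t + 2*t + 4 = 10*d^3 + 8*d^2 - 22*d + t^2*(6*d - 6) + t*(-61*d^2 + 71*d - 10) + 4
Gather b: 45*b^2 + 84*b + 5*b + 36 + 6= 45*b^2 + 89*b + 42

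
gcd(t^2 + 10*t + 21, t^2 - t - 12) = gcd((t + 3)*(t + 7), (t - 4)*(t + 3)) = t + 3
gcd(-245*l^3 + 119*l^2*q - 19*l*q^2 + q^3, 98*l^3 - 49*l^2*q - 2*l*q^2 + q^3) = -7*l + q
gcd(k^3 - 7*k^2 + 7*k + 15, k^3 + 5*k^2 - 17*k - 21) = k^2 - 2*k - 3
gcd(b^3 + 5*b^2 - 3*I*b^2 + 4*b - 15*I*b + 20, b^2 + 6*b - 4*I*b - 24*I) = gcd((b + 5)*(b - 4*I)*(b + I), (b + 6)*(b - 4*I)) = b - 4*I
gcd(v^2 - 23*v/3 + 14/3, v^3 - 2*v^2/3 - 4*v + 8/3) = v - 2/3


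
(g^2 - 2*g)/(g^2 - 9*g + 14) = g/(g - 7)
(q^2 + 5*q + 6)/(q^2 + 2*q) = (q + 3)/q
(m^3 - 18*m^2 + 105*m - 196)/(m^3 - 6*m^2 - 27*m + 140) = (m - 7)/(m + 5)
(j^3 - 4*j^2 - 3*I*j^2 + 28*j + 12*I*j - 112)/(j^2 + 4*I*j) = j - 4 - 7*I + 28*I/j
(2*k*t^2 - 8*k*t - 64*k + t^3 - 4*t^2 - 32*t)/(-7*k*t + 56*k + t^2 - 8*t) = (2*k*t + 8*k + t^2 + 4*t)/(-7*k + t)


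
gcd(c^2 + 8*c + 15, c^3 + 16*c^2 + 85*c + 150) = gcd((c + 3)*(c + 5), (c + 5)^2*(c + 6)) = c + 5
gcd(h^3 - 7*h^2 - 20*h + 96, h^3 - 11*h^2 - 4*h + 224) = h^2 - 4*h - 32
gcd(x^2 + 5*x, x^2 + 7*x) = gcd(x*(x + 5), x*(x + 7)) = x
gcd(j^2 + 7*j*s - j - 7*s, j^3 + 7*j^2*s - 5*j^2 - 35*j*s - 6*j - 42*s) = j + 7*s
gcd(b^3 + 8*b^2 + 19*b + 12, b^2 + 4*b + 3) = b^2 + 4*b + 3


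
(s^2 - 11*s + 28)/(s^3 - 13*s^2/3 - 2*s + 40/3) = 3*(s - 7)/(3*s^2 - s - 10)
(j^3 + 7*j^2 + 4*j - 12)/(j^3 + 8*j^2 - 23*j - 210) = (j^2 + j - 2)/(j^2 + 2*j - 35)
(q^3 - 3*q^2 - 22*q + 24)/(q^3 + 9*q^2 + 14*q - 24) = (q - 6)/(q + 6)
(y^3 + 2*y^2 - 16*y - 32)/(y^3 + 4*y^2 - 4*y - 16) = (y - 4)/(y - 2)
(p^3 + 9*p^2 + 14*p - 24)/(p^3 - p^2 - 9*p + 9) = (p^2 + 10*p + 24)/(p^2 - 9)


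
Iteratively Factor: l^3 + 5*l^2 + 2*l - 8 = (l + 4)*(l^2 + l - 2) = (l - 1)*(l + 4)*(l + 2)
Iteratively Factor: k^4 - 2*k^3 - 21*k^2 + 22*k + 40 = (k + 1)*(k^3 - 3*k^2 - 18*k + 40) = (k - 2)*(k + 1)*(k^2 - k - 20) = (k - 2)*(k + 1)*(k + 4)*(k - 5)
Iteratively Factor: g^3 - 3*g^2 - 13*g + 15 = (g + 3)*(g^2 - 6*g + 5) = (g - 1)*(g + 3)*(g - 5)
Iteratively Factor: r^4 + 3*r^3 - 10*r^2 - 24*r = (r + 4)*(r^3 - r^2 - 6*r) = (r + 2)*(r + 4)*(r^2 - 3*r) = r*(r + 2)*(r + 4)*(r - 3)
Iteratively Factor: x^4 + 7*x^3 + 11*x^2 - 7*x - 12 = (x + 4)*(x^3 + 3*x^2 - x - 3) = (x - 1)*(x + 4)*(x^2 + 4*x + 3) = (x - 1)*(x + 1)*(x + 4)*(x + 3)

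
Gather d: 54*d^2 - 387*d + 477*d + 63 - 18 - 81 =54*d^2 + 90*d - 36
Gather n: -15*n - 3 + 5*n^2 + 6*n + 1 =5*n^2 - 9*n - 2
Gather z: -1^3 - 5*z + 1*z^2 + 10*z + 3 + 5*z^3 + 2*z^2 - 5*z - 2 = 5*z^3 + 3*z^2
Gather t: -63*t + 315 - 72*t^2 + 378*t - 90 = -72*t^2 + 315*t + 225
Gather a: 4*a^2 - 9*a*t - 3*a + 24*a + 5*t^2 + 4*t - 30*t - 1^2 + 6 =4*a^2 + a*(21 - 9*t) + 5*t^2 - 26*t + 5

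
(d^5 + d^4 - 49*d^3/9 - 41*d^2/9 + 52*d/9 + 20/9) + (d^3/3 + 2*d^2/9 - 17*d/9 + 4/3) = d^5 + d^4 - 46*d^3/9 - 13*d^2/3 + 35*d/9 + 32/9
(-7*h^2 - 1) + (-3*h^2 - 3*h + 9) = -10*h^2 - 3*h + 8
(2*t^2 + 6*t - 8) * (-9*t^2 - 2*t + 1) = -18*t^4 - 58*t^3 + 62*t^2 + 22*t - 8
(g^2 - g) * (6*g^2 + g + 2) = 6*g^4 - 5*g^3 + g^2 - 2*g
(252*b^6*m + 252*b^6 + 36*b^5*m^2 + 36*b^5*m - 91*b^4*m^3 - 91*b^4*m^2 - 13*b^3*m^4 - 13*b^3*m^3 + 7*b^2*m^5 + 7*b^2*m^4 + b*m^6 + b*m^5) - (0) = 252*b^6*m + 252*b^6 + 36*b^5*m^2 + 36*b^5*m - 91*b^4*m^3 - 91*b^4*m^2 - 13*b^3*m^4 - 13*b^3*m^3 + 7*b^2*m^5 + 7*b^2*m^4 + b*m^6 + b*m^5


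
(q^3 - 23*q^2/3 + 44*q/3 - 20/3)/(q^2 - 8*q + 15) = (3*q^2 - 8*q + 4)/(3*(q - 3))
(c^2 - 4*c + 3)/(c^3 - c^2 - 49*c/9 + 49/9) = 9*(c - 3)/(9*c^2 - 49)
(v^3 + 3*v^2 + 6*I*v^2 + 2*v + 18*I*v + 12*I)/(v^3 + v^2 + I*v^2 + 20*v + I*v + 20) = (v^2 + v*(2 + 6*I) + 12*I)/(v^2 + I*v + 20)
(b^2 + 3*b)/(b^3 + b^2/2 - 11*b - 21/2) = 2*b/(2*b^2 - 5*b - 7)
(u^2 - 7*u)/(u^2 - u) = (u - 7)/(u - 1)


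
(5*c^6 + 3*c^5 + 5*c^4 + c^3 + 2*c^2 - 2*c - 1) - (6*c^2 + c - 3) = 5*c^6 + 3*c^5 + 5*c^4 + c^3 - 4*c^2 - 3*c + 2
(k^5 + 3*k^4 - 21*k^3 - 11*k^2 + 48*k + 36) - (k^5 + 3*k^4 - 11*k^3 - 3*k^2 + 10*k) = -10*k^3 - 8*k^2 + 38*k + 36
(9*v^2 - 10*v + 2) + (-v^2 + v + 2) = 8*v^2 - 9*v + 4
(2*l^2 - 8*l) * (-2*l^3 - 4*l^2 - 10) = -4*l^5 + 8*l^4 + 32*l^3 - 20*l^2 + 80*l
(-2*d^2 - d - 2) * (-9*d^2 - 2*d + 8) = 18*d^4 + 13*d^3 + 4*d^2 - 4*d - 16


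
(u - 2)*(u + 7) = u^2 + 5*u - 14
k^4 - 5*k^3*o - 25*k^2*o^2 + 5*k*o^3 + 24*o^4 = (k - 8*o)*(k - o)*(k + o)*(k + 3*o)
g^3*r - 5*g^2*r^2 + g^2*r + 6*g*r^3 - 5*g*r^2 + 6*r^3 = (g - 3*r)*(g - 2*r)*(g*r + r)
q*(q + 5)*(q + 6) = q^3 + 11*q^2 + 30*q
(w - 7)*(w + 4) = w^2 - 3*w - 28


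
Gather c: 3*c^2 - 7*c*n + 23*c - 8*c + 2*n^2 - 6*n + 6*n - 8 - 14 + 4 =3*c^2 + c*(15 - 7*n) + 2*n^2 - 18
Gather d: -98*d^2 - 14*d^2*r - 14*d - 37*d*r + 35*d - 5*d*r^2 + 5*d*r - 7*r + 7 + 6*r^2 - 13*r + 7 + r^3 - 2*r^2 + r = d^2*(-14*r - 98) + d*(-5*r^2 - 32*r + 21) + r^3 + 4*r^2 - 19*r + 14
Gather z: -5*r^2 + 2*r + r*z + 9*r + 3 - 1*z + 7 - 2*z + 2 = -5*r^2 + 11*r + z*(r - 3) + 12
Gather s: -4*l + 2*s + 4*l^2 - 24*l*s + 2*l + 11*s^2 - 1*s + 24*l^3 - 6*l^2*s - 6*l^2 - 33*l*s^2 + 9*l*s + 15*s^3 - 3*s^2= 24*l^3 - 2*l^2 - 2*l + 15*s^3 + s^2*(8 - 33*l) + s*(-6*l^2 - 15*l + 1)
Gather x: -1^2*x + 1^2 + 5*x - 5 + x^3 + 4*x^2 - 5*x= x^3 + 4*x^2 - x - 4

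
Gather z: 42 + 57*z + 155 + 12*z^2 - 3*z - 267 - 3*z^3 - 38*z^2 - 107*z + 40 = -3*z^3 - 26*z^2 - 53*z - 30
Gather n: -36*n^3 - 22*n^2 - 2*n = -36*n^3 - 22*n^2 - 2*n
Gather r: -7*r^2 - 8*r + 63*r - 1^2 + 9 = -7*r^2 + 55*r + 8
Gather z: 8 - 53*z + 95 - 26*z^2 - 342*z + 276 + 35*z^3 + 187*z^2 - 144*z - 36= 35*z^3 + 161*z^2 - 539*z + 343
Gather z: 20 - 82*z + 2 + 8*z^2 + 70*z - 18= 8*z^2 - 12*z + 4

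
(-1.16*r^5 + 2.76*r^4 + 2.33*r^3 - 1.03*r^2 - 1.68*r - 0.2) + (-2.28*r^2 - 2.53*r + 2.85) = -1.16*r^5 + 2.76*r^4 + 2.33*r^3 - 3.31*r^2 - 4.21*r + 2.65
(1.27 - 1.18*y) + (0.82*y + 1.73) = 3.0 - 0.36*y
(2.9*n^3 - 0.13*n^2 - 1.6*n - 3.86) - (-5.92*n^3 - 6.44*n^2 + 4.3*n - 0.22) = 8.82*n^3 + 6.31*n^2 - 5.9*n - 3.64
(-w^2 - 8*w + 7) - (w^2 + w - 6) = -2*w^2 - 9*w + 13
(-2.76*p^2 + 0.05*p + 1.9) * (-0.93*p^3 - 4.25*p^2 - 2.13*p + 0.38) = 2.5668*p^5 + 11.6835*p^4 + 3.8993*p^3 - 9.2303*p^2 - 4.028*p + 0.722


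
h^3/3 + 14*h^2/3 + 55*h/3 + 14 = (h/3 + 1/3)*(h + 6)*(h + 7)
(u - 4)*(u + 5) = u^2 + u - 20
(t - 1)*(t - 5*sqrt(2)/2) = t^2 - 5*sqrt(2)*t/2 - t + 5*sqrt(2)/2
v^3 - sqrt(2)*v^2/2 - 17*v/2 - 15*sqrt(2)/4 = (v - 5*sqrt(2)/2)*(v + sqrt(2)/2)*(v + 3*sqrt(2)/2)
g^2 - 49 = (g - 7)*(g + 7)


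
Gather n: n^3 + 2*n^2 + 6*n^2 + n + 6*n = n^3 + 8*n^2 + 7*n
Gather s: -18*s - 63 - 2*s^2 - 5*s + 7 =-2*s^2 - 23*s - 56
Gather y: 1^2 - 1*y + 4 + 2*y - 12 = y - 7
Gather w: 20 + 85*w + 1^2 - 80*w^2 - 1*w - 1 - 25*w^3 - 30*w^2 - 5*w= -25*w^3 - 110*w^2 + 79*w + 20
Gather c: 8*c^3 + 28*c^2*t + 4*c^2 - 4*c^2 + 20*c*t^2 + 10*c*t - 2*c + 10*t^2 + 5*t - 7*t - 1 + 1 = 8*c^3 + 28*c^2*t + c*(20*t^2 + 10*t - 2) + 10*t^2 - 2*t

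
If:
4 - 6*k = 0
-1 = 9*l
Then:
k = 2/3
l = -1/9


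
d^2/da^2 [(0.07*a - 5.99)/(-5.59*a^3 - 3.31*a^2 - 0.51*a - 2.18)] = (-13.124202*a^5 + 2238.34221*a^4 + 1772.183208*a^3 + 506.459988*a^2 - 374.271078*a - 83.173634)/(174.676879*a^9 + 310.293633*a^8 + 231.54339*a^7 + 297.246139*a^6 + 263.142642*a^5 + 111.525459*a^4 + 101.910747*a^3 + 48.892386*a^2 + 7.271172*a + 10.360232)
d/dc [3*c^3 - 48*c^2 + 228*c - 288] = 9*c^2 - 96*c + 228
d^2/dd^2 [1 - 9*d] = 0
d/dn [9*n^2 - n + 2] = 18*n - 1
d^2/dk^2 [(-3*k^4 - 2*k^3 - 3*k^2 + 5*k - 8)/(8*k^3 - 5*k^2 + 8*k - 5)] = 2*(-155*k^6 + 1344*k^5 - 4377*k^4 + 2287*k^3 - 921*k^2 - 525*k - 187)/(512*k^9 - 960*k^8 + 2136*k^7 - 3005*k^6 + 3336*k^5 - 3255*k^4 + 2312*k^3 - 1335*k^2 + 600*k - 125)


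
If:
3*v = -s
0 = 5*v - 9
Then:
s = -27/5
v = 9/5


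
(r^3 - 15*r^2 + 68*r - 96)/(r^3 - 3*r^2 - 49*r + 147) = (r^2 - 12*r + 32)/(r^2 - 49)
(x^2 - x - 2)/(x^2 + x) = (x - 2)/x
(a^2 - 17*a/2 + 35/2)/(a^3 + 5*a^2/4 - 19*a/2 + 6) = 2*(2*a^2 - 17*a + 35)/(4*a^3 + 5*a^2 - 38*a + 24)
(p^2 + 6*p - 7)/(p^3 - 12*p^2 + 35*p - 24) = (p + 7)/(p^2 - 11*p + 24)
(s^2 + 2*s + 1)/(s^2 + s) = (s + 1)/s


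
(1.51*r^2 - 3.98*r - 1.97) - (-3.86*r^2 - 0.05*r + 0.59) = 5.37*r^2 - 3.93*r - 2.56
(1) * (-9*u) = -9*u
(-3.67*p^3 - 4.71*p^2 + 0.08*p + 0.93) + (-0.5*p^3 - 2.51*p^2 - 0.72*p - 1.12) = -4.17*p^3 - 7.22*p^2 - 0.64*p - 0.19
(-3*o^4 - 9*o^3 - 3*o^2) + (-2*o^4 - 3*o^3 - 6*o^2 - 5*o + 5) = -5*o^4 - 12*o^3 - 9*o^2 - 5*o + 5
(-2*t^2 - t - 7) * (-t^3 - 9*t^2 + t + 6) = 2*t^5 + 19*t^4 + 14*t^3 + 50*t^2 - 13*t - 42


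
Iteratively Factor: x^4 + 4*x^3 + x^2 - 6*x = (x + 3)*(x^3 + x^2 - 2*x) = (x + 2)*(x + 3)*(x^2 - x) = (x - 1)*(x + 2)*(x + 3)*(x)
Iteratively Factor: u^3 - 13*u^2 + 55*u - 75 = (u - 3)*(u^2 - 10*u + 25) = (u - 5)*(u - 3)*(u - 5)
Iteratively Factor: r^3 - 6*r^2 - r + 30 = (r + 2)*(r^2 - 8*r + 15) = (r - 3)*(r + 2)*(r - 5)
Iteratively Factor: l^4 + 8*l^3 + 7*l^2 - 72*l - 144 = (l + 4)*(l^3 + 4*l^2 - 9*l - 36) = (l + 3)*(l + 4)*(l^2 + l - 12) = (l - 3)*(l + 3)*(l + 4)*(l + 4)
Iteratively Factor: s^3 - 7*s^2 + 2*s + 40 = (s + 2)*(s^2 - 9*s + 20) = (s - 5)*(s + 2)*(s - 4)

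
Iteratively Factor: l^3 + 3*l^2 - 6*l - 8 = (l - 2)*(l^2 + 5*l + 4) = (l - 2)*(l + 1)*(l + 4)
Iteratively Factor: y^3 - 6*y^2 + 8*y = (y - 4)*(y^2 - 2*y) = (y - 4)*(y - 2)*(y)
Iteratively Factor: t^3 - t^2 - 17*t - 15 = (t + 1)*(t^2 - 2*t - 15) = (t + 1)*(t + 3)*(t - 5)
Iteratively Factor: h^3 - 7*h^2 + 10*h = (h)*(h^2 - 7*h + 10) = h*(h - 5)*(h - 2)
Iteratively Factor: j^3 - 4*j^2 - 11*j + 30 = (j + 3)*(j^2 - 7*j + 10) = (j - 2)*(j + 3)*(j - 5)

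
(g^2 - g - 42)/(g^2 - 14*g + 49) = (g + 6)/(g - 7)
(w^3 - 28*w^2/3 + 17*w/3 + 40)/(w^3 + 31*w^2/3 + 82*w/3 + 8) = (3*w^3 - 28*w^2 + 17*w + 120)/(3*w^3 + 31*w^2 + 82*w + 24)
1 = 1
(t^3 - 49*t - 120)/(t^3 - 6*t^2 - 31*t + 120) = (t + 3)/(t - 3)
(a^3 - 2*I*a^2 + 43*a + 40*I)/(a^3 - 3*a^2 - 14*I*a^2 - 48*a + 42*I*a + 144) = (a^2 + 6*I*a - 5)/(a^2 + a*(-3 - 6*I) + 18*I)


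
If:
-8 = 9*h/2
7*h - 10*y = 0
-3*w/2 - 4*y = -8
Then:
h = -16/9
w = 1168/135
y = -56/45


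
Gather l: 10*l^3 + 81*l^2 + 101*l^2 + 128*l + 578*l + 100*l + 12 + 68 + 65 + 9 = 10*l^3 + 182*l^2 + 806*l + 154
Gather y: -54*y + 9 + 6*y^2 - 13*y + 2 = 6*y^2 - 67*y + 11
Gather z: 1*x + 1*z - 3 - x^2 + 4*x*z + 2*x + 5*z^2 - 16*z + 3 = -x^2 + 3*x + 5*z^2 + z*(4*x - 15)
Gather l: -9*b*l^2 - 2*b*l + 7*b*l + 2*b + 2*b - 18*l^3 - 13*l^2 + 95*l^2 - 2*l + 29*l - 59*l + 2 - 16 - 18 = 4*b - 18*l^3 + l^2*(82 - 9*b) + l*(5*b - 32) - 32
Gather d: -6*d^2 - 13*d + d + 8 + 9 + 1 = -6*d^2 - 12*d + 18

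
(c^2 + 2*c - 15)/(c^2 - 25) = (c - 3)/(c - 5)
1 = 1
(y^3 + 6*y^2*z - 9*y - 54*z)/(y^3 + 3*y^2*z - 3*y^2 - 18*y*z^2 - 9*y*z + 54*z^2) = (y + 3)/(y - 3*z)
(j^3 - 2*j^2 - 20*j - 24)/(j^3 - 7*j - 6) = (j^2 - 4*j - 12)/(j^2 - 2*j - 3)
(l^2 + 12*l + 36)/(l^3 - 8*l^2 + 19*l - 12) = (l^2 + 12*l + 36)/(l^3 - 8*l^2 + 19*l - 12)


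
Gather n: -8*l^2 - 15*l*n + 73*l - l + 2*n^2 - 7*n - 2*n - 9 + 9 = -8*l^2 + 72*l + 2*n^2 + n*(-15*l - 9)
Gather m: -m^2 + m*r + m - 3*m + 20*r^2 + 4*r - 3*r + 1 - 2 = -m^2 + m*(r - 2) + 20*r^2 + r - 1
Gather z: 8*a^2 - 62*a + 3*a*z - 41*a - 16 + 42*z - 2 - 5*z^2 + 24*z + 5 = 8*a^2 - 103*a - 5*z^2 + z*(3*a + 66) - 13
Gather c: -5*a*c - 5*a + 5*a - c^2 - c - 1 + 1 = -c^2 + c*(-5*a - 1)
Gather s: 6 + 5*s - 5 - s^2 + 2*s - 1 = -s^2 + 7*s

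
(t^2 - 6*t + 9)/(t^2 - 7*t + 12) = (t - 3)/(t - 4)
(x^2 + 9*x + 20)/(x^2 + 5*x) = (x + 4)/x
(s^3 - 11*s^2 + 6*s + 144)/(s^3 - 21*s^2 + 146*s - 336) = (s + 3)/(s - 7)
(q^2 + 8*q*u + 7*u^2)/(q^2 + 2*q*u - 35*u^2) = (q + u)/(q - 5*u)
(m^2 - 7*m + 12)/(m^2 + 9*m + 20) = (m^2 - 7*m + 12)/(m^2 + 9*m + 20)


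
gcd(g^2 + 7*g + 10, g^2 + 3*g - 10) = g + 5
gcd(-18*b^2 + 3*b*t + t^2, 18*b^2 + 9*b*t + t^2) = 6*b + t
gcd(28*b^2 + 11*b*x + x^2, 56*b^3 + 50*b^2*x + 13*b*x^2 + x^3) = 28*b^2 + 11*b*x + x^2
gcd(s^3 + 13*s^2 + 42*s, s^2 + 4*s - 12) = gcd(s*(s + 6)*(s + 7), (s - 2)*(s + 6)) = s + 6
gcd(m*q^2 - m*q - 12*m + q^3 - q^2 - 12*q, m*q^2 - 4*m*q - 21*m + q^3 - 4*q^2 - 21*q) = m*q + 3*m + q^2 + 3*q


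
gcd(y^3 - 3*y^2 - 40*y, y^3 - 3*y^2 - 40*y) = y^3 - 3*y^2 - 40*y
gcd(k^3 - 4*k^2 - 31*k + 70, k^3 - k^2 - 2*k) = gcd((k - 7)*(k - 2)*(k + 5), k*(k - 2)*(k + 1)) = k - 2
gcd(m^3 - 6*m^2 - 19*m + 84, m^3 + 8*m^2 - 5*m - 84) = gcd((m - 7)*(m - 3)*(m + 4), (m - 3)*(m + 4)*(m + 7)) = m^2 + m - 12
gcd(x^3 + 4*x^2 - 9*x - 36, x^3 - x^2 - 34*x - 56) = x + 4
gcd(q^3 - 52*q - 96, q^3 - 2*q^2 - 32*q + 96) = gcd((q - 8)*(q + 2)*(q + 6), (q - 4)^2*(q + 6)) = q + 6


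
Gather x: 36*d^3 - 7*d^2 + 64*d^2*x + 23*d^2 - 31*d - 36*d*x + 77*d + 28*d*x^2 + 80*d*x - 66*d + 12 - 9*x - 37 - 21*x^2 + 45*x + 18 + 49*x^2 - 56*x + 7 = 36*d^3 + 16*d^2 - 20*d + x^2*(28*d + 28) + x*(64*d^2 + 44*d - 20)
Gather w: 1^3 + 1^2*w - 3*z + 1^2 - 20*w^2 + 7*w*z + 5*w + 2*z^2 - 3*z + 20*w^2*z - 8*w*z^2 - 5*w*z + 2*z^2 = w^2*(20*z - 20) + w*(-8*z^2 + 2*z + 6) + 4*z^2 - 6*z + 2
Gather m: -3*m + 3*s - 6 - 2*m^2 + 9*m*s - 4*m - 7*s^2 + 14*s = -2*m^2 + m*(9*s - 7) - 7*s^2 + 17*s - 6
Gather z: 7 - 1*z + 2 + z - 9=0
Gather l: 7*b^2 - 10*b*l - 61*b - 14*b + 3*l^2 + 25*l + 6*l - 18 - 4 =7*b^2 - 75*b + 3*l^2 + l*(31 - 10*b) - 22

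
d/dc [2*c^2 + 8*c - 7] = 4*c + 8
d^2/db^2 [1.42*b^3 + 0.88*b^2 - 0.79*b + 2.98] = 8.52*b + 1.76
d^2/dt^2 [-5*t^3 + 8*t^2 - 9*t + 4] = 16 - 30*t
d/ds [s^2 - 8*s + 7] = 2*s - 8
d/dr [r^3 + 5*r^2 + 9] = r*(3*r + 10)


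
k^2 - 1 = (k - 1)*(k + 1)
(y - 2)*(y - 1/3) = y^2 - 7*y/3 + 2/3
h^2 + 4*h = h*(h + 4)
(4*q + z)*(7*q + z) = 28*q^2 + 11*q*z + z^2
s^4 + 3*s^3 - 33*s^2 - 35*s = s*(s - 5)*(s + 1)*(s + 7)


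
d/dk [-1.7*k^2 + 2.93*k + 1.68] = 2.93 - 3.4*k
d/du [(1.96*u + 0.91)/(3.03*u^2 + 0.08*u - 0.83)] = (5.9388*u^2 + 0.1568*u - (1.96*u + 0.91)*(6.06*u + 0.08) - 1.6268)/(3.03*u^2 + 0.08*u - 0.83)^2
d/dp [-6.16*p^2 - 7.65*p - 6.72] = -12.32*p - 7.65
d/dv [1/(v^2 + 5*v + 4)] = (-2*v - 5)/(v^2 + 5*v + 4)^2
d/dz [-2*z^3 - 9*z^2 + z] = -6*z^2 - 18*z + 1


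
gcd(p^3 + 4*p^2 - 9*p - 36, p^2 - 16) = p + 4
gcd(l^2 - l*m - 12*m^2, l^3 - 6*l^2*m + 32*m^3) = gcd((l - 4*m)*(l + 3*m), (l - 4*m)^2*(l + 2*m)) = l - 4*m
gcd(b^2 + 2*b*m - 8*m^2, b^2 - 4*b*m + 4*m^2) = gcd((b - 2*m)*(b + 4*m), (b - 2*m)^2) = b - 2*m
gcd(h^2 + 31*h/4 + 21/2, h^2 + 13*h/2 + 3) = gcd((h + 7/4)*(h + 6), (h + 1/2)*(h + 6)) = h + 6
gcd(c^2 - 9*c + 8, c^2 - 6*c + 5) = c - 1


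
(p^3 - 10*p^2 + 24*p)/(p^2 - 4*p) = p - 6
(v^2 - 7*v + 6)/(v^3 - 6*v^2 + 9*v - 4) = (v - 6)/(v^2 - 5*v + 4)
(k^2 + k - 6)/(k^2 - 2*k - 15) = (k - 2)/(k - 5)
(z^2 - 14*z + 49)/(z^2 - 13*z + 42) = (z - 7)/(z - 6)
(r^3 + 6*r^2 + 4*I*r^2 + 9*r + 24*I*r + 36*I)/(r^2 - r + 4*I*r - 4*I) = (r^2 + 6*r + 9)/(r - 1)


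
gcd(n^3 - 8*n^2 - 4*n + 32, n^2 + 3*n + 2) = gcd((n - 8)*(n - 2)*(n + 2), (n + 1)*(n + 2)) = n + 2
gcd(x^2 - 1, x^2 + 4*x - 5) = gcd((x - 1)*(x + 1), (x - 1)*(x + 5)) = x - 1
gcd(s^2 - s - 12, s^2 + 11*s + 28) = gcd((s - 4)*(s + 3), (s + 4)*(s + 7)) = 1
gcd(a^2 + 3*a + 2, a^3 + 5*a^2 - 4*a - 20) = a + 2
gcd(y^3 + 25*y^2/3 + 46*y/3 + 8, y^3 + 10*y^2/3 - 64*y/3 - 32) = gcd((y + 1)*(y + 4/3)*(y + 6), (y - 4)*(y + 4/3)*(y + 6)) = y^2 + 22*y/3 + 8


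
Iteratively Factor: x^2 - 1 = (x - 1)*(x + 1)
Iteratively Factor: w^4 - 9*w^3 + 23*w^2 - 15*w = (w)*(w^3 - 9*w^2 + 23*w - 15) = w*(w - 3)*(w^2 - 6*w + 5) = w*(w - 3)*(w - 1)*(w - 5)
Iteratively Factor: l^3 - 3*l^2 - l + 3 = (l + 1)*(l^2 - 4*l + 3) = (l - 3)*(l + 1)*(l - 1)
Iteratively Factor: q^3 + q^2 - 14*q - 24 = (q + 2)*(q^2 - q - 12) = (q + 2)*(q + 3)*(q - 4)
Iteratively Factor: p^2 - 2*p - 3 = (p + 1)*(p - 3)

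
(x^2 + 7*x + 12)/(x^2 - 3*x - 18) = (x + 4)/(x - 6)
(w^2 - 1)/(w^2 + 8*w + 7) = (w - 1)/(w + 7)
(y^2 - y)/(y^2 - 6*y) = (y - 1)/(y - 6)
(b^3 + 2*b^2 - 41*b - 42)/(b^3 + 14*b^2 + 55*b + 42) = (b - 6)/(b + 6)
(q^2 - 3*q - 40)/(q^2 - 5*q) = (q^2 - 3*q - 40)/(q*(q - 5))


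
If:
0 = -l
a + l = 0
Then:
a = 0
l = 0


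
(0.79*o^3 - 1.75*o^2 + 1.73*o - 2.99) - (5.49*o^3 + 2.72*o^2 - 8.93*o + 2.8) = -4.7*o^3 - 4.47*o^2 + 10.66*o - 5.79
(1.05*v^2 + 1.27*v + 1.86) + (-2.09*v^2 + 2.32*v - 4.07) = -1.04*v^2 + 3.59*v - 2.21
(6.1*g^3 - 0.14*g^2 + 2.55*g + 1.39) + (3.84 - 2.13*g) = 6.1*g^3 - 0.14*g^2 + 0.42*g + 5.23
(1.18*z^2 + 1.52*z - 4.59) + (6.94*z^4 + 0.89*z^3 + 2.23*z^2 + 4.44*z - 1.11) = 6.94*z^4 + 0.89*z^3 + 3.41*z^2 + 5.96*z - 5.7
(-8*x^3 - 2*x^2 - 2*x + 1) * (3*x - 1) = -24*x^4 + 2*x^3 - 4*x^2 + 5*x - 1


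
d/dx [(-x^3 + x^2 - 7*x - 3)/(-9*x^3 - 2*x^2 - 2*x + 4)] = (11*x^4 - 122*x^3 - 109*x^2 - 4*x - 34)/(81*x^6 + 36*x^5 + 40*x^4 - 64*x^3 - 12*x^2 - 16*x + 16)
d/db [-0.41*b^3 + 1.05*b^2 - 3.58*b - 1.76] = -1.23*b^2 + 2.1*b - 3.58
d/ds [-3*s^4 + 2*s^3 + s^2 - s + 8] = -12*s^3 + 6*s^2 + 2*s - 1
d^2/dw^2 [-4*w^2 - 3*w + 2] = -8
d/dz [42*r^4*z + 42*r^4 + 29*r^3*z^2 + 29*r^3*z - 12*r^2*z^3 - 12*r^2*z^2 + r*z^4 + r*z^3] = r*(42*r^3 + 58*r^2*z + 29*r^2 - 36*r*z^2 - 24*r*z + 4*z^3 + 3*z^2)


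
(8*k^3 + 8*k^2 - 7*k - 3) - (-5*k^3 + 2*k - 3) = 13*k^3 + 8*k^2 - 9*k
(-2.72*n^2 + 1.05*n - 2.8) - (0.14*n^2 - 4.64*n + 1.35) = -2.86*n^2 + 5.69*n - 4.15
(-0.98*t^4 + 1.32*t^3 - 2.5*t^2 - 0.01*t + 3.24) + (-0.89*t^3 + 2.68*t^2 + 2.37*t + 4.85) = -0.98*t^4 + 0.43*t^3 + 0.18*t^2 + 2.36*t + 8.09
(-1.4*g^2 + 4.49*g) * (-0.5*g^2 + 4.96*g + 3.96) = 0.7*g^4 - 9.189*g^3 + 16.7264*g^2 + 17.7804*g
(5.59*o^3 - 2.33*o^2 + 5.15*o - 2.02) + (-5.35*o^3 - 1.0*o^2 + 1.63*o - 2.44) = 0.24*o^3 - 3.33*o^2 + 6.78*o - 4.46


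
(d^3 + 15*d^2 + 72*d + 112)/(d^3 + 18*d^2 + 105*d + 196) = (d + 4)/(d + 7)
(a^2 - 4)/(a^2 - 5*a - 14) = (a - 2)/(a - 7)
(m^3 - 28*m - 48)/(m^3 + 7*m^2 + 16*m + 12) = (m^2 - 2*m - 24)/(m^2 + 5*m + 6)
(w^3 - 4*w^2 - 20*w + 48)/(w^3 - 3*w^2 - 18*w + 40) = (w - 6)/(w - 5)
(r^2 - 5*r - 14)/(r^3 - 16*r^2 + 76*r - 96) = (r^2 - 5*r - 14)/(r^3 - 16*r^2 + 76*r - 96)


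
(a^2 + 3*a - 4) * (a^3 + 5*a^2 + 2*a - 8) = a^5 + 8*a^4 + 13*a^3 - 22*a^2 - 32*a + 32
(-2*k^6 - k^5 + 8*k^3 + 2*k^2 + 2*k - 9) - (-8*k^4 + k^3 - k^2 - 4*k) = -2*k^6 - k^5 + 8*k^4 + 7*k^3 + 3*k^2 + 6*k - 9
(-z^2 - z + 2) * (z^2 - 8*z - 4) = -z^4 + 7*z^3 + 14*z^2 - 12*z - 8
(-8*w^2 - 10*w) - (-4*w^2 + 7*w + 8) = -4*w^2 - 17*w - 8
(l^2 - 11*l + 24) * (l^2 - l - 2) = l^4 - 12*l^3 + 33*l^2 - 2*l - 48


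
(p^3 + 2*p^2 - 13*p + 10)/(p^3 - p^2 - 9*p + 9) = (p^2 + 3*p - 10)/(p^2 - 9)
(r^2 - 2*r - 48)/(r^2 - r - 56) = (r + 6)/(r + 7)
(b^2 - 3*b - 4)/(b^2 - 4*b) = (b + 1)/b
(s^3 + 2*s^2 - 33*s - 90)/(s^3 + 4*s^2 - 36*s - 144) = (s^2 + 8*s + 15)/(s^2 + 10*s + 24)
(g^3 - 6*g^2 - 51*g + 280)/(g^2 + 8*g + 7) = (g^2 - 13*g + 40)/(g + 1)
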